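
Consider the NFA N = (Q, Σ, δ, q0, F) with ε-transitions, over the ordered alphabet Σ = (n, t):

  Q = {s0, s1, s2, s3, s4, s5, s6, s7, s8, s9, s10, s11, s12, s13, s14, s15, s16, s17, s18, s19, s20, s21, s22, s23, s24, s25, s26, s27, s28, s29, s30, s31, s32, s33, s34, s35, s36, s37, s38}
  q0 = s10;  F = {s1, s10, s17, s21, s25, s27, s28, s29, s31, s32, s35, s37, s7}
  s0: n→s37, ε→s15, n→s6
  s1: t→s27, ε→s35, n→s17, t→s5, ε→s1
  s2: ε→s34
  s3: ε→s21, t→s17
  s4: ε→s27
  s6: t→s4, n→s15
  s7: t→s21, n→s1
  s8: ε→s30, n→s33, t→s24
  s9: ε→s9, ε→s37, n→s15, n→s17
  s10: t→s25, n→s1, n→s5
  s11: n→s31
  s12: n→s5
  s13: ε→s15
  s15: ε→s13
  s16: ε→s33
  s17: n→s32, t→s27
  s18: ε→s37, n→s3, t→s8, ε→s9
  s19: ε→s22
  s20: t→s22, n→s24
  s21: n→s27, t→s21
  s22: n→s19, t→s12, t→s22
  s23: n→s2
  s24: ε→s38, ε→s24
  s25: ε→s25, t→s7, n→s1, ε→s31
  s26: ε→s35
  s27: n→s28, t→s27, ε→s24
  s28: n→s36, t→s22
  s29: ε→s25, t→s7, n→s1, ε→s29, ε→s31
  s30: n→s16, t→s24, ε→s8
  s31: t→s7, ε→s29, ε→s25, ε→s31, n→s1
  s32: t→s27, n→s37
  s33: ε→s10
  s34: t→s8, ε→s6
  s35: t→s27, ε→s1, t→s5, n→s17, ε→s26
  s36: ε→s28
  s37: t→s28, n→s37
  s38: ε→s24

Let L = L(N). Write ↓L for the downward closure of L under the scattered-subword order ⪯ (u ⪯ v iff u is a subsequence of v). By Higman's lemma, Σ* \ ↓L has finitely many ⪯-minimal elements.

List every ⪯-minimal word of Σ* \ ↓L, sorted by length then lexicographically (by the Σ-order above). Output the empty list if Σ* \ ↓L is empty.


|Q|=39, |F|=13, |δ|=85 (34 ε).
min D↑ (11 st, q0=0, F={10}): 0:n→1,t→2 1:n→3,t→4 2:n→1,t→5 3:n→6,t→4 4:n→7,t→4 5:n→1,t→8 6:n→9,t→4 7:n→7,t→10 8:n→4,t→8 9:n→9,t→7 10:n→10,t→10 [Hopcroft].
'ntnt': |S_i|=[21, 15, 9, 6, 4] end={s12,s19,s22,s5} rej; 4/4 deletions ∈↓L.
'nnnntt': |S_i|=[21, 15, 12, 11, 7, 6, 4] end={s12,s19,s22,s5} rej; 6/6 deletions ∈↓L.
'tttnnt': |S_i|=[21, 20, 17, 10, 9, 6, 4] end={s12,s19,s22,s5} — reject; 6/6 del acc.
3 minimals (antichain).

min(Σ*\↓L) = [ntnt, nnnntt, tttnnt].


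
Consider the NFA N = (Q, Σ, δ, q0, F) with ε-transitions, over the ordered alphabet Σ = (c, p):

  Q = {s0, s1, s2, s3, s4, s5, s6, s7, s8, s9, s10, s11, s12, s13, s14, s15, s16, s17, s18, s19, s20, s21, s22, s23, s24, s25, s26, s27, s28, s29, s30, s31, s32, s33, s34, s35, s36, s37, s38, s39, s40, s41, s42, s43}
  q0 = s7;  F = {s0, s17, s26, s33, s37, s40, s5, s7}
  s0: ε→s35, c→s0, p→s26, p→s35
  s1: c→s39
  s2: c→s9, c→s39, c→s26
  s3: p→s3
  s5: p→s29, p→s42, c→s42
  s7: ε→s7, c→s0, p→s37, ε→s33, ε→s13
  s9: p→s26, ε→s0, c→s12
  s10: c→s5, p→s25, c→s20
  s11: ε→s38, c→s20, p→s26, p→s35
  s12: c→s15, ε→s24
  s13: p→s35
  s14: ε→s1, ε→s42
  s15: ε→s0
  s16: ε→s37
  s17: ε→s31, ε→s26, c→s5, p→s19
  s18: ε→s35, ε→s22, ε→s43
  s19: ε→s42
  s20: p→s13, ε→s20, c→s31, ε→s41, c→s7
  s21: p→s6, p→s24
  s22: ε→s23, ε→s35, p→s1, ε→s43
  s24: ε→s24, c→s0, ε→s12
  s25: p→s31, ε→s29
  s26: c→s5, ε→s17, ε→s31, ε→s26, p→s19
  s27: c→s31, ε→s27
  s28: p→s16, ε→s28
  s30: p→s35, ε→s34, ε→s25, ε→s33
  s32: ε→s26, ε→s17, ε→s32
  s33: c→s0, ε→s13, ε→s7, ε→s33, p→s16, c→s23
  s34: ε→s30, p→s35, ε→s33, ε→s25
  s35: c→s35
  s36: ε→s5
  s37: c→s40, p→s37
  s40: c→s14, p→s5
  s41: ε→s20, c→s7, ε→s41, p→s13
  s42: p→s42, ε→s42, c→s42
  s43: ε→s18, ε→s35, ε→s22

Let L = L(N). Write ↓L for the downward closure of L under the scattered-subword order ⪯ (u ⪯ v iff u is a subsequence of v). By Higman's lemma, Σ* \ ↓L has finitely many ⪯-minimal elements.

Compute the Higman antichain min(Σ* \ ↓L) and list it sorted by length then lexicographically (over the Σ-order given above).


|Q|=44, |F|=8, |δ|=100 (49 ε).
min D↑ (7 st, q0=0, F={6}): 0:c→1,p→2 1:c→1,p→3 2:c→4,p→2 3:c→5,p→6 4:c→6,p→5 5:c→6,p→6 6:c→6,p→6 (ε-aug+det+¬).
'cpp': run [19, 14, 8, 3] end={s19,s29,s42} rej; 3/3 deletions ∈↓L.
'pcc': run [19, 14, 8, 5] end={s1,s14,s35,s39,s42} rej; 3/3 single-dels accept.
2 obstructions.

A = [cpp, pcc].


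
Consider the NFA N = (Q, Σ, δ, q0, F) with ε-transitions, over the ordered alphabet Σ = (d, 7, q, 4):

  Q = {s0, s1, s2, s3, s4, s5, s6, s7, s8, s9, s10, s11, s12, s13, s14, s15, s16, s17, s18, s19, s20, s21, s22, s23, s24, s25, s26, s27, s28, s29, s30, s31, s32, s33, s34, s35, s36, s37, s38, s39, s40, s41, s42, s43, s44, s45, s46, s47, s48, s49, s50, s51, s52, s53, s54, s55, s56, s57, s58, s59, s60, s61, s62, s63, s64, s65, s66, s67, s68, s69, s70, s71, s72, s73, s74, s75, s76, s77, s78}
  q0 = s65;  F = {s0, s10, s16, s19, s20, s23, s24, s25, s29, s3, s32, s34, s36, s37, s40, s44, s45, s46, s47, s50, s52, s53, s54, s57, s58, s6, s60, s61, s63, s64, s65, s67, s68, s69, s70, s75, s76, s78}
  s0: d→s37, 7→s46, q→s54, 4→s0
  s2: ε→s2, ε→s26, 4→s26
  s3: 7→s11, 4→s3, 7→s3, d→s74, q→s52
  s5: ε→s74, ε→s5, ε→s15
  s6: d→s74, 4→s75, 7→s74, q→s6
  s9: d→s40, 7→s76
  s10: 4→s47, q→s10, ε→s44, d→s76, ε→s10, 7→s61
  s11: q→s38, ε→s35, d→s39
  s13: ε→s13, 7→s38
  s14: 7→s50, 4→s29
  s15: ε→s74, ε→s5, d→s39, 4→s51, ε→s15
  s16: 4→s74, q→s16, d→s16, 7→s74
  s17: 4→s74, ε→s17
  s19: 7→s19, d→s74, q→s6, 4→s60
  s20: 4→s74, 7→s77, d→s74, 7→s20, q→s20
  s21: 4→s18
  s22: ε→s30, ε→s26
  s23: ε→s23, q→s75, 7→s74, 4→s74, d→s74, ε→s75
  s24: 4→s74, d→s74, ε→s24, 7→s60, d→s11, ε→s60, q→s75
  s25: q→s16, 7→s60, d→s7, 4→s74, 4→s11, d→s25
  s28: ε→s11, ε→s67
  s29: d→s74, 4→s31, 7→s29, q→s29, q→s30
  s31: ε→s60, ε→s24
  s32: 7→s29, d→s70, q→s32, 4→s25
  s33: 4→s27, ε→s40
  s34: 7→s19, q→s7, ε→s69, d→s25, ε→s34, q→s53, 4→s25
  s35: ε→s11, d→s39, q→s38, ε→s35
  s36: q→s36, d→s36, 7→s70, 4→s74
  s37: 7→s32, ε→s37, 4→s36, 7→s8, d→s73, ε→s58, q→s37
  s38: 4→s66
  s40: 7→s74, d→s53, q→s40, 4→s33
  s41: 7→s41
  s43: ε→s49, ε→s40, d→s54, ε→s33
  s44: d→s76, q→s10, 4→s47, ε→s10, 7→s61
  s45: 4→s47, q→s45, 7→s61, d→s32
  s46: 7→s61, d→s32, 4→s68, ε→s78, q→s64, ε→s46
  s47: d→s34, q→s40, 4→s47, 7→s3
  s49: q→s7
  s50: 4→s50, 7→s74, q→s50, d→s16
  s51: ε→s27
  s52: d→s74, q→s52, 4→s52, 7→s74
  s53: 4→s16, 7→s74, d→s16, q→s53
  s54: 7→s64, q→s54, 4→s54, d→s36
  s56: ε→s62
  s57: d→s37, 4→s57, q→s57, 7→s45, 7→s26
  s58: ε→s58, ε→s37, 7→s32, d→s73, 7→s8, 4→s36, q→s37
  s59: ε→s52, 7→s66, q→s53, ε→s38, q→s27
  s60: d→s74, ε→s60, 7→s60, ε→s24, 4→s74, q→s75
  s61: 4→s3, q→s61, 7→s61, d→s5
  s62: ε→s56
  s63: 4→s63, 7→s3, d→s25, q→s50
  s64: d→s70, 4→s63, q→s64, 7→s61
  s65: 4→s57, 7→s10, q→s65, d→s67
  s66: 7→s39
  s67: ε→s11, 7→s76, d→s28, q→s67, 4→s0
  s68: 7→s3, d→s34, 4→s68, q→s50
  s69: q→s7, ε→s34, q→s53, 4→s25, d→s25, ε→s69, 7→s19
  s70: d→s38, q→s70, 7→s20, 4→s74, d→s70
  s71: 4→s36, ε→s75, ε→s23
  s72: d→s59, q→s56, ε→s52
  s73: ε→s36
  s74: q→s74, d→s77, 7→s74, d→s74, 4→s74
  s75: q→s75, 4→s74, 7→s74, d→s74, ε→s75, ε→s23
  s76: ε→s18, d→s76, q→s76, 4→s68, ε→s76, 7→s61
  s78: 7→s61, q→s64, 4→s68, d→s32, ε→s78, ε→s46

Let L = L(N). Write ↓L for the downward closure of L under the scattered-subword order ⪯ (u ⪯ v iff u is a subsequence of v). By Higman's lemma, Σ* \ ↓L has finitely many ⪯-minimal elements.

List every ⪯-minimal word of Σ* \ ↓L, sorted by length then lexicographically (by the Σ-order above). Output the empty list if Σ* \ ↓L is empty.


|Q|=79, |F|=38, |δ|=253 (58 ε).
min D↑ (33 st, q0=0, F={13}): 0:d→1,7→2,q→0,4→3 1:d→1,7→4,q→1,4→5 2:d→4,7→6,q→2,4→7 3:d→8,7→9,q→3,4→3 4:d→4,7→6,q→4,4→10 5:d→8,7→11,q→12,4→5 6:d→13,7→6,q→6,4→14 7:d→15,7→14,q→16,4→7 8:d→17,7→18,q→8,4→17 9:d→18,7→6,q→9,4→7 10:d→15,7→14,q→19,4→10 11:d→18,7→6,q→20,4→10 12:d→17,7→20,q→12,4→12 13:d→13,7→13,q→13,4→13 14:d→13,7→14,q→21,4→14 15:d→22,7→23,q→24,4→22 16:d→24,7→13,q→16,4→16 17:d→17,7→25,q→17,4→13 18:d→25,7→26,q→18,4→22 19:d→27,7→13,q→19,4→19 20:d→25,7→6,q→20,4→28 21:d→13,7→13,q→21,4→21 22:d→22,7→29,q→27,4→13 23:d→13,7→23,q→30,4→29 24:d→27,7→13,q→24,4→27 25:d→25,7→31,q→25,4→13 26:d→13,7→26,q→26,4→29 27:d→27,7→13,q→27,4→13 28:d→22,7→14,q→19,4→28 29:d→13,7→29,q→32,4→13 30:d→13,7→13,q→30,4→32 31:d→13,7→31,q→31,4→13 32:d→13,7→13,q→32,4→13 (ε-aug+det+¬).
'77d': run [58, 48, 24, 11] end={s11,s15,s27,s35,s38,s39,s5,s51,s66,s74,s77} ∉↓L; 3/3 single-dels accept.
'74q7': N↓-sim [58, 48, 30, 16, 3] end={s39,s74,s77} — reject; 4/4 del acc.
'4dd4': run [58, 51, 34, 18, 7] end={s11,s35,s38,s39,s66,s74,s77} — reject; 4/4 single-dels accept.
'4d44': N↓-sim [58, 51, 34, 20, 7] end={s11,s35,s38,s39,s66,s74,s77} rej; 4/4 del acc.
'd4qd4': run [58, 49, 45, 38, 22, 9] end={s11,s27,s35,s38,s39,s51,s66,s74,s77} rej; 5/5 single-dels accept.
5 obstructions.

A = [77d, 74q7, 4dd4, 4d44, d4qd4].


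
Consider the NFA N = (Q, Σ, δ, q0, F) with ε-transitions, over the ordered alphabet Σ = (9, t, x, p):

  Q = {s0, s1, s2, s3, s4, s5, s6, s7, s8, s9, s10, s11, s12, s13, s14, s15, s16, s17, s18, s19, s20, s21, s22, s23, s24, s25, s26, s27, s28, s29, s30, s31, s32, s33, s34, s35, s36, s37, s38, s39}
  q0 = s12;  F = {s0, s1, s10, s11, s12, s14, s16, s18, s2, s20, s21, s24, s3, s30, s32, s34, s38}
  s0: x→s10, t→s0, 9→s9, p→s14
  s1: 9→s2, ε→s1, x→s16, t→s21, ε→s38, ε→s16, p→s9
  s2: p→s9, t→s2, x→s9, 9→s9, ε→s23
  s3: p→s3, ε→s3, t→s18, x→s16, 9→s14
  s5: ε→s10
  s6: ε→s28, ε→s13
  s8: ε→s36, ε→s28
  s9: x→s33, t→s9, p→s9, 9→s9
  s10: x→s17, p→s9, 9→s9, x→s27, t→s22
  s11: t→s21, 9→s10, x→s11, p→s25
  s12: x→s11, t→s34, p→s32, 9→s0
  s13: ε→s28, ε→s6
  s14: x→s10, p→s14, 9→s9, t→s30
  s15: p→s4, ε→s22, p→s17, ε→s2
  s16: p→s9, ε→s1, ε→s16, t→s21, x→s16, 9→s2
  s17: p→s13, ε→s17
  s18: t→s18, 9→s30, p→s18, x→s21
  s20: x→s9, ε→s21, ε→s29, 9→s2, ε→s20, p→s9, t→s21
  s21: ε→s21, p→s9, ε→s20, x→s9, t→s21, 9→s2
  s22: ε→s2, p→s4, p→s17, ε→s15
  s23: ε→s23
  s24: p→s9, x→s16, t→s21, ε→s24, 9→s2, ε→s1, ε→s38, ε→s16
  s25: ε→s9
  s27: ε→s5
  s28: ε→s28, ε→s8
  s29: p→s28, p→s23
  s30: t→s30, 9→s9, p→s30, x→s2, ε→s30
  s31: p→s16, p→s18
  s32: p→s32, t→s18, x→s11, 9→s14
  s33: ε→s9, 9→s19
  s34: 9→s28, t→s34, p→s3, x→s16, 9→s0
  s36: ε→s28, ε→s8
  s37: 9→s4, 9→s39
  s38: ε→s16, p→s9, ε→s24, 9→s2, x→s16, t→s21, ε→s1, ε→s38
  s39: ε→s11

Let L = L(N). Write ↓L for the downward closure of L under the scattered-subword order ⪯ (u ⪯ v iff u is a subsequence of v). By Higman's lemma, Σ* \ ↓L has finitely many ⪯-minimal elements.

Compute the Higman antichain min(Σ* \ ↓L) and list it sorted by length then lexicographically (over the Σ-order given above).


min(Σ*\↓L) = [99, xp, xtx, tx9x, ptxx].

|Q|=40, |F|=17, |δ|=128 (42 ε).
min D↑ (14 st, q0=0, F={5}): 0:9→1,t→2,x→3,p→4 1:9→5,t→1,x→6,p→7 2:9→1,t→2,x→8,p→9 3:9→6,t→10,x→3,p→5 4:9→7,t→11,x→3,p→4 5:9→5,t→5,x→5,p→5 6:9→5,t→12,x→6,p→5 7:9→5,t→13,x→6,p→7 8:9→12,t→10,x→8,p→5 9:9→7,t→11,x→8,p→9 10:9→12,t→10,x→5,p→5 11:9→13,t→11,x→10,p→11 12:9→5,t→12,x→5,p→5 13:9→5,t→13,x→12,p→13 (ε-aug+det+¬).
'99': run [34, 20, 3] end={s19,s33,s9} ∉↓L; 2/2 del acc.
'xp': |S_i|=[34, 26, 12] end={s13,s17,s19,s23,s25,s28,s33,s36,s4,s6,s8,s9} — reject; 2/2 del acc.
'xtx': run [34, 26, 17, 3] end={s19,s33,s9} ∉↓L; 3/3 deletions ∈↓L.
'tx9x': N↓-sim [34, 30, 24, 5, 3] end={s19,s33,s9} rej; 4/4 del acc.
'ptxx': |S_i|=[34, 31, 19, 11, 3] end={s19,s33,s9} rej; 4/4 del acc.
5 words, ⪯-incomp.


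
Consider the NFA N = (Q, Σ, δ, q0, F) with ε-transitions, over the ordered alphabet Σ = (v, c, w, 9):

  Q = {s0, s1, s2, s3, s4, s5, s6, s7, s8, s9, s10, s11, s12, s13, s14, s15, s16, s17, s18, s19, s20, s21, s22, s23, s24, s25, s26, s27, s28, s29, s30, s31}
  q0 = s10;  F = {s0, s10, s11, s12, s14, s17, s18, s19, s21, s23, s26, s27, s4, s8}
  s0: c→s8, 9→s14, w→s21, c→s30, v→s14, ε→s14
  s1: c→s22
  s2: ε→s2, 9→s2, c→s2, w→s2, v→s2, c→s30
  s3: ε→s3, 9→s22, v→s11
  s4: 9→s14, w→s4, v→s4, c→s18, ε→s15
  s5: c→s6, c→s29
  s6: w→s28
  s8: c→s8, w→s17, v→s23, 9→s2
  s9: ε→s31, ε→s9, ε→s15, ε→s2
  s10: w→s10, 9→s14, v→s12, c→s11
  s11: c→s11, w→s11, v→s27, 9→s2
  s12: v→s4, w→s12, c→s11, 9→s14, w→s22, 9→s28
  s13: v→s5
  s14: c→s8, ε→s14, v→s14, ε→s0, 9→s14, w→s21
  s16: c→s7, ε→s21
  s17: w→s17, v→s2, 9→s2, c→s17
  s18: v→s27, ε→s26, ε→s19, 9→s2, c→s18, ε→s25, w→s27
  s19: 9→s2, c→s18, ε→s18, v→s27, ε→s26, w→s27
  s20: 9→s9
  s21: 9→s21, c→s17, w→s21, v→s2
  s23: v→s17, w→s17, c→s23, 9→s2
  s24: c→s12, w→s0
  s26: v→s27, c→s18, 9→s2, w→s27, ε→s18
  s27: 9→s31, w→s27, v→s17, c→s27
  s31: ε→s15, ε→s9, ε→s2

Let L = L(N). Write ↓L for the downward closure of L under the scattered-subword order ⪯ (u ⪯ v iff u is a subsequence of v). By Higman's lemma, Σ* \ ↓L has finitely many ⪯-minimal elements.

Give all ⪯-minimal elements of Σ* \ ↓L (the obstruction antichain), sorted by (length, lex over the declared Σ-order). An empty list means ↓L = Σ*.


|Q|=32, |F|=14, |δ|=95 (20 ε).
min D↑ (12 st, q0=0, F={6}): 0:v→1,c→2,w→0,9→3 1:v→4,c→2,w→1,9→3 2:v→5,c→2,w→2,9→6 3:v→3,c→7,w→8,9→3 4:v→4,c→9,w→4,9→3 5:v→10,c→5,w→5,9→6 6:v→6,c→6,w→6,9→6 7:v→11,c→7,w→10,9→6 8:v→6,c→10,w→8,9→8 9:v→5,c→9,w→5,9→6 10:v→6,c→10,w→10,9→6 11:v→10,c→11,w→10,9→6.
'c9': run [22, 14, 5] end={s15,s2,s30,s31,s9} ∉↓L; 2/2 single-dels accept.
'9wv': run [22, 12, 4, 2] end={s2,s30} ∉↓L; 3/3 del acc.
'cvvv': |S_i|=[22, 14, 8, 3, 2] end={s2,s30} — reject; 4/4 deletions ∈↓L.
'vvcwvv': |S_i|=[22, 21, 17, 13, 7, 3, 2] end={s2,s30} ∉↓L; 6/6 del acc.
4 minimals (antichain).

min(Σ*\↓L) = [c9, 9wv, cvvv, vvcwvv].


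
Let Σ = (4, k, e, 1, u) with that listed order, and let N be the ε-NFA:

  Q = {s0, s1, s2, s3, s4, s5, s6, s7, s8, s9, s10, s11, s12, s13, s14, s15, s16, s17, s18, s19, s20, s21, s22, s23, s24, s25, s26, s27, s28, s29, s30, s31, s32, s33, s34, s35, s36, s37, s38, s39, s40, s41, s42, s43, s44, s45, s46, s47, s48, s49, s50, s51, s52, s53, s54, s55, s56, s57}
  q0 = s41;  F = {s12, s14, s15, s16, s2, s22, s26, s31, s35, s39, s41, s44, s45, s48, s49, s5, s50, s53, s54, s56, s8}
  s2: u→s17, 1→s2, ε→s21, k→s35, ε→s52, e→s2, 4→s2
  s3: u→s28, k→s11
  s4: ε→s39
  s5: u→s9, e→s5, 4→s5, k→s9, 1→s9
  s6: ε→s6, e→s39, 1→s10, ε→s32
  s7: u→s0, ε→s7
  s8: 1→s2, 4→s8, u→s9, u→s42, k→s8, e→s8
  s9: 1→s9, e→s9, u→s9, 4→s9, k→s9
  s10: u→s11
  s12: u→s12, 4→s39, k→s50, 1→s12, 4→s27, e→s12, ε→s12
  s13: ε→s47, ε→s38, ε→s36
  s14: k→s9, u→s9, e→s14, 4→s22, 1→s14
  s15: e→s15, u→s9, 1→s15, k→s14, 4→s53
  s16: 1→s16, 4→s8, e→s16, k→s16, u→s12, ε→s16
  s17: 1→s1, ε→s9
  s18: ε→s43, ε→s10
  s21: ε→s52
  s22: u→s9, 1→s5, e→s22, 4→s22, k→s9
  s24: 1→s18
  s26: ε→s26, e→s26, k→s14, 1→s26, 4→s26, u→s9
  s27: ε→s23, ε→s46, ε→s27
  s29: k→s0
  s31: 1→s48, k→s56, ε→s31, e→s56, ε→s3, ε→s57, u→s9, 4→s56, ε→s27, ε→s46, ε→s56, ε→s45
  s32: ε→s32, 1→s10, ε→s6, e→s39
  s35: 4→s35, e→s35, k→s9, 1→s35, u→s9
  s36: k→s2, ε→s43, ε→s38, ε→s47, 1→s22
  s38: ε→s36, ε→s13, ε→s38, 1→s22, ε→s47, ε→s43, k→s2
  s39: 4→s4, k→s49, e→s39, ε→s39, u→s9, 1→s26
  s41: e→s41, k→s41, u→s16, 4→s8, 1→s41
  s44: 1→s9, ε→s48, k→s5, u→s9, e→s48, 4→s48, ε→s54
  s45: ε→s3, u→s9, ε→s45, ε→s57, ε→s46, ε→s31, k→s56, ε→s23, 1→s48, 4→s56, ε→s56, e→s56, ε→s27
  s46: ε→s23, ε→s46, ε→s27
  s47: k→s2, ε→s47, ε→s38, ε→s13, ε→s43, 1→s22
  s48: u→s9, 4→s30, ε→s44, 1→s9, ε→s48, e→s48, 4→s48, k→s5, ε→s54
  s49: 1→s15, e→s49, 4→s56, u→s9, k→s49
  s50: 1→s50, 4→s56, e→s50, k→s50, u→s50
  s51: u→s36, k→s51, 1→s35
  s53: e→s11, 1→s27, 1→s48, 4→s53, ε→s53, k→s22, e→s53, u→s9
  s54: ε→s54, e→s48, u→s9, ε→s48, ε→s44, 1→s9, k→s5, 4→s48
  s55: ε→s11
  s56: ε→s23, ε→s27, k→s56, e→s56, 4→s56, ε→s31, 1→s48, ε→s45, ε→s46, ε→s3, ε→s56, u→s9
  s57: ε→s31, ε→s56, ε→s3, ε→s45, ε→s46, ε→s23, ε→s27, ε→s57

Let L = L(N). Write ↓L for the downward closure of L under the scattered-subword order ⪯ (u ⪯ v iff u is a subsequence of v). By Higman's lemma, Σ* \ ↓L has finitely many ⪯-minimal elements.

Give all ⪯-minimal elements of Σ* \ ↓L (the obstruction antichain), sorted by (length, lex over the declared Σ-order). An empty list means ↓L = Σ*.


min(Σ*\↓L) = [4u, 41kk, uuk411].

|Q|=58, |F|=21, |δ|=212 (77 ε).
min D↑ (18 st, q0=0, F={4}): 0:4→1,k→0,e→0,1→0,u→2 1:4→1,k→1,e→1,1→3,u→4 2:4→1,k→2,e→2,1→2,u→5 3:4→3,k→6,e→3,1→3,u→4 4:4→4,k→4,e→4,1→4,u→4 5:4→7,k→8,e→5,1→5,u→5 6:4→6,k→4,e→6,1→6,u→4 7:4→7,k→9,e→7,1→10,u→4 8:4→11,k→8,e→8,1→8,u→8 9:4→11,k→9,e→9,1→12,u→4 10:4→10,k→13,e→10,1→10,u→4 11:4→11,k→11,e→11,1→14,u→4 12:4→15,k→13,e→12,1→12,u→4 13:4→16,k→4,e→13,1→13,u→4 14:4→14,k→17,e→14,1→4,u→4 15:4→15,k→16,e→15,1→14,u→4 16:4→16,k→4,e→16,1→17,u→4 17:4→17,k→4,e→17,1→4,u→4.
'4u': |S_i|=[36, 32, 5] end={s1,s17,s28,s42,s9} — reject; 2/2 del acc.
'41kk': |S_i|=[36, 32, 21, 5, 1] end={s9} — reject; 4/4 single-dels accept.
'uuk411': run [36, 35, 29, 22, 18, 9, 1] end={s9} ∉↓L; 6/6 single-dels accept.
3 minimals (antichain).


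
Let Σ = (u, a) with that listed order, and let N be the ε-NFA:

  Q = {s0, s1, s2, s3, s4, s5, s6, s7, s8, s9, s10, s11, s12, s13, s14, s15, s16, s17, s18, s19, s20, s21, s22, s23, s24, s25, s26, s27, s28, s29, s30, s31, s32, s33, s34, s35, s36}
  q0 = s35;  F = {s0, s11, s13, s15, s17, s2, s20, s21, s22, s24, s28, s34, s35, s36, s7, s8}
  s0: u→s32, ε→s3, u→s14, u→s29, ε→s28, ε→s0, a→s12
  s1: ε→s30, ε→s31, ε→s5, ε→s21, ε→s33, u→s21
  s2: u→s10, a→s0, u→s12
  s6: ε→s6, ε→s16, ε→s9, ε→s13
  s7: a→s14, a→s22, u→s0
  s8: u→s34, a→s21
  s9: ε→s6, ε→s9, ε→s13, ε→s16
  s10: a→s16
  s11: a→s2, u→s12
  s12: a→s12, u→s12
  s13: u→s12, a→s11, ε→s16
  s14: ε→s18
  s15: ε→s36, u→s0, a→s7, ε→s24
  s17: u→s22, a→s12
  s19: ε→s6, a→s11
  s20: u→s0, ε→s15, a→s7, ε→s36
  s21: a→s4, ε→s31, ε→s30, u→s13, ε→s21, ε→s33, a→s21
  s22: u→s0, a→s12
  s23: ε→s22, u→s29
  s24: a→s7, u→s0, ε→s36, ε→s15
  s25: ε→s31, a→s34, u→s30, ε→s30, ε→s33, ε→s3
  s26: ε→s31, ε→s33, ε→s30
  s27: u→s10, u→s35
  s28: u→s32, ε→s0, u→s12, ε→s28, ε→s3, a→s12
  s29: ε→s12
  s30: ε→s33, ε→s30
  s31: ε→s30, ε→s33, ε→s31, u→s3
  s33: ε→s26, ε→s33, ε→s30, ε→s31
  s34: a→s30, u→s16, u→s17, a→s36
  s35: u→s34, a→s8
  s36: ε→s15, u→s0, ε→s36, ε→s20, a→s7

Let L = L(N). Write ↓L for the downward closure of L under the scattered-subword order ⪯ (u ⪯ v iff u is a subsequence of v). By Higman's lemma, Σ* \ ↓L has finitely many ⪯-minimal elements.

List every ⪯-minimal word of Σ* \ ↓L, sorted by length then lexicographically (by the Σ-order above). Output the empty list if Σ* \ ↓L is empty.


min(Σ*\↓L) = [uua, uauu, aauu, uuuuu, uaaaa].

|Q|=37, |F|=16, |δ|=104 (53 ε).
min D↑ (13 st, q0=0, F={7}): 0:u→1,a→2 1:u→3,a→4 2:u→1,a→5 3:u→6,a→7 4:u→8,a→9 5:u→10,a→5 6:u→8,a→7 7:u→7,a→7 8:u→7,a→7 9:u→8,a→6 10:u→7,a→11 11:u→7,a→12 12:u→7,a→8 [Hopcroft].
'uua': N↓-sim [29, 25, 12, 2] end={s12,s16} rej; 3/3 deletions ∈↓L.
'uauu': N↓-sim [29, 25, 22, 10, 5] end={s12,s14,s18,s29,s32} rej; 4/4 deletions ∈↓L.
'aauu': run [29, 28, 25, 13, 7] end={s10,s12,s14,s16,s18,s29,s32} ∉↓L; 4/4 single-dels accept.
'uuuuu': |S_i|=[29, 25, 12, 9, 8, 5] end={s12,s14,s18,s29,s32} — reject; 5/5 single-dels accept.
'uaaaa': run [29, 25, 22, 13, 10, 1] end={s12} rej; 5/5 del acc.
5 minimals (antichain).


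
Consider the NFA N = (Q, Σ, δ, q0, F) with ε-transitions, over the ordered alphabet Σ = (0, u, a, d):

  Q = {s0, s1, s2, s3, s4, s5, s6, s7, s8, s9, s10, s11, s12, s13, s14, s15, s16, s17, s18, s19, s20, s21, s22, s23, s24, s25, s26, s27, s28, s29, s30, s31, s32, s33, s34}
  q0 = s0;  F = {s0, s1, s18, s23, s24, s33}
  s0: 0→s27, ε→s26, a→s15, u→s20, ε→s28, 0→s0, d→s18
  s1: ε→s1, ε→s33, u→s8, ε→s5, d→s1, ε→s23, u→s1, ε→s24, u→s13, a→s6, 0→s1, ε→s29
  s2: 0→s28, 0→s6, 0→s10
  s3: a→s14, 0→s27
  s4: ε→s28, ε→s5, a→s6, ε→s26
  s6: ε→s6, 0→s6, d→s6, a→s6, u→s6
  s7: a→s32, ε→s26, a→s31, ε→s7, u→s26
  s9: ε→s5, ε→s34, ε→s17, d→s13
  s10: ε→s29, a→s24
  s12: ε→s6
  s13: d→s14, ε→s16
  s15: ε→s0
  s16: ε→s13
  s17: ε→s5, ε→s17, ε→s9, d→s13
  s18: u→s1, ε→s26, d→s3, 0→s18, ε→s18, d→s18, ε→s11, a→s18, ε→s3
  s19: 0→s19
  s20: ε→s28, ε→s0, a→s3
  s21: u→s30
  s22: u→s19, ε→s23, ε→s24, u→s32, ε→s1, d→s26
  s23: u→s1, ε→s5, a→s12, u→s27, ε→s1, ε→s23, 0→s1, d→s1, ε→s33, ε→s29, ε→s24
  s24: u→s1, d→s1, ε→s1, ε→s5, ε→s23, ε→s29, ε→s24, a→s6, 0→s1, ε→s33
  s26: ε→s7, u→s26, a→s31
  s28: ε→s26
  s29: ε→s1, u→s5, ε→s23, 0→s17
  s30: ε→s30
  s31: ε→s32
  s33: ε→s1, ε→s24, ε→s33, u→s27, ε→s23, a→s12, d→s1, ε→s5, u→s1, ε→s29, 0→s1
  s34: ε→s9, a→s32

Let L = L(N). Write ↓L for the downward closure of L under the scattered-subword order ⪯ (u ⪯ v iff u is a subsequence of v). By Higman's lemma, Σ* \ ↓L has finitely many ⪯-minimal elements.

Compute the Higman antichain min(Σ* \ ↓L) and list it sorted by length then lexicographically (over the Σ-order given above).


Antichain: [dua].

|Q|=35, |F|=6, |δ|=117 (59 ε).
min D↑ (4 st, q0=0, F={3}): 0:0→0,u→0,a→0,d→1 1:0→1,u→2,a→1,d→1 2:0→2,u→2,a→3,d→2 3:0→3,u→3,a→3,d→3 [Hopcroft].
'dua': |S_i|=[27, 23, 20, 4] end={s12,s31,s32,s6} — reject; 3/3 del acc.
1 words, ⪯-incomp.


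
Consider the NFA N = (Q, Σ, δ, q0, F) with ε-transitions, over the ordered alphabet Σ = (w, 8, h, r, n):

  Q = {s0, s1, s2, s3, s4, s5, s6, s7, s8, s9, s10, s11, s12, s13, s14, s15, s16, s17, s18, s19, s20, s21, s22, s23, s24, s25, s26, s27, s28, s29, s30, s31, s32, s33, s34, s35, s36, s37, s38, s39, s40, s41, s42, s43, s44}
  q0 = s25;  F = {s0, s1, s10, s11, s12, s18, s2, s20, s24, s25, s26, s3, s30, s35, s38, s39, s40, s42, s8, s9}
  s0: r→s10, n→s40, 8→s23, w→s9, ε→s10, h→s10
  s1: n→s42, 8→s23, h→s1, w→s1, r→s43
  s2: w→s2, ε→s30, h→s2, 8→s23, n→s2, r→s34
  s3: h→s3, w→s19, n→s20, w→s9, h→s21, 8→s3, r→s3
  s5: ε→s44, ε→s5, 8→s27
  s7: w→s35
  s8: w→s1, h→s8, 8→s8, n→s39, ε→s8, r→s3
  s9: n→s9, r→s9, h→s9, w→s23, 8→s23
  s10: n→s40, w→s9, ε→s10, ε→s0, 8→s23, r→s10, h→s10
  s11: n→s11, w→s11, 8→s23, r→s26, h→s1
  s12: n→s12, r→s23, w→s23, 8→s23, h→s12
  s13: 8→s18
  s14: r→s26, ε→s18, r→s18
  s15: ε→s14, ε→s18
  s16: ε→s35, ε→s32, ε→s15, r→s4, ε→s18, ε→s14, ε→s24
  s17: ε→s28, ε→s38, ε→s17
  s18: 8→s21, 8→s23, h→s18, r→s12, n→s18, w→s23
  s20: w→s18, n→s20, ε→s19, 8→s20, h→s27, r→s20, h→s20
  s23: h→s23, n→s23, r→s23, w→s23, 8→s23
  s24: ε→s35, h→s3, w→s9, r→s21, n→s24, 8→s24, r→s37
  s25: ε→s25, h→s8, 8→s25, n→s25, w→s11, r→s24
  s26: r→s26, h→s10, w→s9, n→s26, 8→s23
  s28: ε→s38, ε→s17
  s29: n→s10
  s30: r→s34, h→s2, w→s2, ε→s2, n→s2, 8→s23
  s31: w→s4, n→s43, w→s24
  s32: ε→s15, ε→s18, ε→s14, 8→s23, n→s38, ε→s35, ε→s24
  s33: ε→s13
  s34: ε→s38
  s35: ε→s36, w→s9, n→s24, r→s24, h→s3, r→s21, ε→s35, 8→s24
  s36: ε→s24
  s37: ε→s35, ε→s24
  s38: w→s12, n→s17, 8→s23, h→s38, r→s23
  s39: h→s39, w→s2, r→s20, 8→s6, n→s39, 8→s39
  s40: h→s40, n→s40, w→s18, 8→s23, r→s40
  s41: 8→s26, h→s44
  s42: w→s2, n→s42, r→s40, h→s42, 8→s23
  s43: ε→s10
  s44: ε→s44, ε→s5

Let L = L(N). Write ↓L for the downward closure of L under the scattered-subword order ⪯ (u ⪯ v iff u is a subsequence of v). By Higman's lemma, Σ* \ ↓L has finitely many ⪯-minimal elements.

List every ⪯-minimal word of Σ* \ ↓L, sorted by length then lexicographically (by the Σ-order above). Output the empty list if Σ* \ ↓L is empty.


min(Σ*\↓L) = [w8, rww, hnwrr].

|Q|=45, |F|=20, |δ|=166 (40 ε).
min D↑ (18 st, q0=0, F={4}): 0:w→1,8→0,h→2,r→3,n→0 1:w→1,8→4,h→5,r→6,n→1 2:w→5,8→2,h→2,r→7,n→8 3:w→9,8→3,h→7,r→3,n→3 4:w→4,8→4,h→4,r→4,n→4 5:w→5,8→4,h→5,r→10,n→11 6:w→9,8→4,h→10,r→6,n→6 7:w→9,8→7,h→7,r→7,n→12 8:w→13,8→8,h→8,r→12,n→8 9:w→4,8→4,h→9,r→9,n→9 10:w→9,8→4,h→10,r→10,n→14 11:w→13,8→4,h→11,r→14,n→11 12:w→15,8→12,h→12,r→12,n→12 13:w→13,8→4,h→13,r→16,n→13 14:w→15,8→4,h→14,r→14,n→14 15:w→4,8→4,h→15,r→17,n→15 16:w→17,8→4,h→16,r→4,n→16 17:w→4,8→4,h→17,r→4,n→17.
'w8': run [31, 20, 2] end={s21,s23} ∉↓L; 2/2 del acc.
'rww': run [31, 22, 6, 1] end={s23} ∉↓L; 3/3 single-dels accept.
'hnwrr': N↓-sim [31, 24, 18, 10, 6, 1] end={s23} — reject; 5/5 single-dels accept.
3 words, ⪯-incomp.


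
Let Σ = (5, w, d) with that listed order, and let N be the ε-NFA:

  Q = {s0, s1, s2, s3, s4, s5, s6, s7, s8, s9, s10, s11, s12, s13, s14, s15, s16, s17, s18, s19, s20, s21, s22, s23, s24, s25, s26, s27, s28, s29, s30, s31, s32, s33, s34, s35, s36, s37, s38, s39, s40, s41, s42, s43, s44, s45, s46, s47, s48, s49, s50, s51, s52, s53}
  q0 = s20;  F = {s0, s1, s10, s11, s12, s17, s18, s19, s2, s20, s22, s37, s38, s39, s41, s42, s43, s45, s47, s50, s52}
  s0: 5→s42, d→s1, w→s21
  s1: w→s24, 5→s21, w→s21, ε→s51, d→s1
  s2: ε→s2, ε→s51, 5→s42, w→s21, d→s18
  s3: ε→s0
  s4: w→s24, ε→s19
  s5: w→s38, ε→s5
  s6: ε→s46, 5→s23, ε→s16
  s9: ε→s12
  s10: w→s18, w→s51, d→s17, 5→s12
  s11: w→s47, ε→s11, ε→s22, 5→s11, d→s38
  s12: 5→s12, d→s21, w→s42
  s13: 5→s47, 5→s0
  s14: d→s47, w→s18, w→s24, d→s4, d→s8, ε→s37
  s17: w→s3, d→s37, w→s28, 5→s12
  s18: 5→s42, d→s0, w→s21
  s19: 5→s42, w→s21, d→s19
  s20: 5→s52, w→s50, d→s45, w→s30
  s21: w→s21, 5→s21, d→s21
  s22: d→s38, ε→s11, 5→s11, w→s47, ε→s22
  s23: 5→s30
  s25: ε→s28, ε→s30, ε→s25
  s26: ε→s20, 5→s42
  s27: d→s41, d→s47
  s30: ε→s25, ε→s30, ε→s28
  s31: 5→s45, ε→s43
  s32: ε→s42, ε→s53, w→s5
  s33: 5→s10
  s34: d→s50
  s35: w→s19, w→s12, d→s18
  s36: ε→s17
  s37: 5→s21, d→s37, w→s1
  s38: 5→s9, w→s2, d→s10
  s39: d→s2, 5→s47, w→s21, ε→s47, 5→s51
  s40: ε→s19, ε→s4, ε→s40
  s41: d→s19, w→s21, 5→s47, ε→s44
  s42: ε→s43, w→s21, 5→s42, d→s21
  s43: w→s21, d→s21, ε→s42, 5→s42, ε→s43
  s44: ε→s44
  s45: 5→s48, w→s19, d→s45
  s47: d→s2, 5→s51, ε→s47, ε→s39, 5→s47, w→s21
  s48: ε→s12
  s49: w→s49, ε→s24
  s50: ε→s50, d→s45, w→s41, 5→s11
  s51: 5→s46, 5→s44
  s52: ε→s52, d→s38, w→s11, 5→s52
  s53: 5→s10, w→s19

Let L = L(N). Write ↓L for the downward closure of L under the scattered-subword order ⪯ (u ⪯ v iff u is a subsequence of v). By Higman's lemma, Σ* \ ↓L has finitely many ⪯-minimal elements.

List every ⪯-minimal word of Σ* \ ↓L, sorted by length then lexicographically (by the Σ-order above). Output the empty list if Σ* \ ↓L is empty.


A = [www, d5d, dww, 5dddd5].

|Q|=54, |F|=21, |δ|=138 (40 ε).
min D↑ (19 st, q0=0, F={12}): 0:5→1,w→2,d→3 1:5→1,w→4,d→5 2:5→4,w→6,d→3 3:5→7,w→8,d→3 4:5→4,w→9,d→5 5:5→7,w→10,d→11 6:5→9,w→12,d→8 7:5→7,w→13,d→12 8:5→13,w→12,d→8 9:5→9,w→12,d→10 10:5→13,w→12,d→14 11:5→7,w→14,d→15 12:5→12,w→12,d→12 13:5→13,w→12,d→12 14:5→13,w→12,d→16 15:5→7,w→16,d→17 16:5→13,w→12,d→18 17:5→12,w→18,d→17 18:5→12,w→12,d→18 (ε-aug+det+¬).
'www': |S_i|=[32, 30, 17, 2] end={s21,s24} ∉↓L; 3/3 deletions ∈↓L.
'd5d': run [32, 22, 8, 1] end={s21} — reject; 3/3 deletions ∈↓L.
'dww': run [32, 22, 14, 2] end={s21,s24} — reject; 3/3 single-dels accept.
'5dddd5': |S_i|=[32, 25, 19, 16, 14, 7, 3] end={s21,s44,s46} ∉↓L; 6/6 single-dels accept.
4 words, ⪯-incomp.


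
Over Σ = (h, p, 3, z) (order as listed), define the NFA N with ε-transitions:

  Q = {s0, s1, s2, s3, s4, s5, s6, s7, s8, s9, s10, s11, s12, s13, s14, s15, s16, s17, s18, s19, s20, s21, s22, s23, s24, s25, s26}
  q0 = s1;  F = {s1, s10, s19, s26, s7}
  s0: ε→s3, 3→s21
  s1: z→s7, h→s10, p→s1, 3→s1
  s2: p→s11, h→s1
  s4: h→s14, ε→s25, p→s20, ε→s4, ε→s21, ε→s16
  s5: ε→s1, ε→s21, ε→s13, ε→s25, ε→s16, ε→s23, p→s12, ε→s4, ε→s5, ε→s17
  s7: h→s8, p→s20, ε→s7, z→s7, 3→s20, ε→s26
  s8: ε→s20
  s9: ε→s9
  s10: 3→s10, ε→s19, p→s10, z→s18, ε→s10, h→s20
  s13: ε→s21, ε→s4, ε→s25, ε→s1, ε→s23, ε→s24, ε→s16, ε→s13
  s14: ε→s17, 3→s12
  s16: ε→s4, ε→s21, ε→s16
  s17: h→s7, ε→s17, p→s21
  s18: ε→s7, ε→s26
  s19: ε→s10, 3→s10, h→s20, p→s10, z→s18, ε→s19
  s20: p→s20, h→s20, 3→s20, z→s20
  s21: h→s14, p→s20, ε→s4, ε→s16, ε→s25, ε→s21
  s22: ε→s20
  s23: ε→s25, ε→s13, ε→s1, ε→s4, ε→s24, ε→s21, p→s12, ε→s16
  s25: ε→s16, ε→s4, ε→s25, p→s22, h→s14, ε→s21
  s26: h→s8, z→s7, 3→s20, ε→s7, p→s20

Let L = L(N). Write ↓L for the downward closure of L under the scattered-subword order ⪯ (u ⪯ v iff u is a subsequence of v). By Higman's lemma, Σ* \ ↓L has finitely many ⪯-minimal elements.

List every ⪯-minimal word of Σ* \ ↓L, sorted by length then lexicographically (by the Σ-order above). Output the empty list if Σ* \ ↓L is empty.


|Q|=27, |F|=5, |δ|=92 (54 ε).
min D↑ (4 st, q0=0, F={3}): 0:h→1,p→0,3→0,z→2 1:h→3,p→1,3→1,z→2 2:h→3,p→3,3→3,z→2 3:h→3,p→3,3→3,z→3 (ε-aug+det+¬).
'hh': run [8, 7, 2] end={s20,s8} rej; 2/2 deletions ∈↓L.
'zh': |S_i|=[8, 5, 2] end={s20,s8} ∉↓L; 2/2 single-dels accept.
'zp': N↓-sim [8, 5, 1] end={s20} — reject; 2/2 deletions ∈↓L.
'z3': |S_i|=[8, 5, 1] end={s20} ∉↓L; 2/2 deletions ∈↓L.
4 words, ⪯-incomp.

Antichain: [hh, zh, zp, z3].


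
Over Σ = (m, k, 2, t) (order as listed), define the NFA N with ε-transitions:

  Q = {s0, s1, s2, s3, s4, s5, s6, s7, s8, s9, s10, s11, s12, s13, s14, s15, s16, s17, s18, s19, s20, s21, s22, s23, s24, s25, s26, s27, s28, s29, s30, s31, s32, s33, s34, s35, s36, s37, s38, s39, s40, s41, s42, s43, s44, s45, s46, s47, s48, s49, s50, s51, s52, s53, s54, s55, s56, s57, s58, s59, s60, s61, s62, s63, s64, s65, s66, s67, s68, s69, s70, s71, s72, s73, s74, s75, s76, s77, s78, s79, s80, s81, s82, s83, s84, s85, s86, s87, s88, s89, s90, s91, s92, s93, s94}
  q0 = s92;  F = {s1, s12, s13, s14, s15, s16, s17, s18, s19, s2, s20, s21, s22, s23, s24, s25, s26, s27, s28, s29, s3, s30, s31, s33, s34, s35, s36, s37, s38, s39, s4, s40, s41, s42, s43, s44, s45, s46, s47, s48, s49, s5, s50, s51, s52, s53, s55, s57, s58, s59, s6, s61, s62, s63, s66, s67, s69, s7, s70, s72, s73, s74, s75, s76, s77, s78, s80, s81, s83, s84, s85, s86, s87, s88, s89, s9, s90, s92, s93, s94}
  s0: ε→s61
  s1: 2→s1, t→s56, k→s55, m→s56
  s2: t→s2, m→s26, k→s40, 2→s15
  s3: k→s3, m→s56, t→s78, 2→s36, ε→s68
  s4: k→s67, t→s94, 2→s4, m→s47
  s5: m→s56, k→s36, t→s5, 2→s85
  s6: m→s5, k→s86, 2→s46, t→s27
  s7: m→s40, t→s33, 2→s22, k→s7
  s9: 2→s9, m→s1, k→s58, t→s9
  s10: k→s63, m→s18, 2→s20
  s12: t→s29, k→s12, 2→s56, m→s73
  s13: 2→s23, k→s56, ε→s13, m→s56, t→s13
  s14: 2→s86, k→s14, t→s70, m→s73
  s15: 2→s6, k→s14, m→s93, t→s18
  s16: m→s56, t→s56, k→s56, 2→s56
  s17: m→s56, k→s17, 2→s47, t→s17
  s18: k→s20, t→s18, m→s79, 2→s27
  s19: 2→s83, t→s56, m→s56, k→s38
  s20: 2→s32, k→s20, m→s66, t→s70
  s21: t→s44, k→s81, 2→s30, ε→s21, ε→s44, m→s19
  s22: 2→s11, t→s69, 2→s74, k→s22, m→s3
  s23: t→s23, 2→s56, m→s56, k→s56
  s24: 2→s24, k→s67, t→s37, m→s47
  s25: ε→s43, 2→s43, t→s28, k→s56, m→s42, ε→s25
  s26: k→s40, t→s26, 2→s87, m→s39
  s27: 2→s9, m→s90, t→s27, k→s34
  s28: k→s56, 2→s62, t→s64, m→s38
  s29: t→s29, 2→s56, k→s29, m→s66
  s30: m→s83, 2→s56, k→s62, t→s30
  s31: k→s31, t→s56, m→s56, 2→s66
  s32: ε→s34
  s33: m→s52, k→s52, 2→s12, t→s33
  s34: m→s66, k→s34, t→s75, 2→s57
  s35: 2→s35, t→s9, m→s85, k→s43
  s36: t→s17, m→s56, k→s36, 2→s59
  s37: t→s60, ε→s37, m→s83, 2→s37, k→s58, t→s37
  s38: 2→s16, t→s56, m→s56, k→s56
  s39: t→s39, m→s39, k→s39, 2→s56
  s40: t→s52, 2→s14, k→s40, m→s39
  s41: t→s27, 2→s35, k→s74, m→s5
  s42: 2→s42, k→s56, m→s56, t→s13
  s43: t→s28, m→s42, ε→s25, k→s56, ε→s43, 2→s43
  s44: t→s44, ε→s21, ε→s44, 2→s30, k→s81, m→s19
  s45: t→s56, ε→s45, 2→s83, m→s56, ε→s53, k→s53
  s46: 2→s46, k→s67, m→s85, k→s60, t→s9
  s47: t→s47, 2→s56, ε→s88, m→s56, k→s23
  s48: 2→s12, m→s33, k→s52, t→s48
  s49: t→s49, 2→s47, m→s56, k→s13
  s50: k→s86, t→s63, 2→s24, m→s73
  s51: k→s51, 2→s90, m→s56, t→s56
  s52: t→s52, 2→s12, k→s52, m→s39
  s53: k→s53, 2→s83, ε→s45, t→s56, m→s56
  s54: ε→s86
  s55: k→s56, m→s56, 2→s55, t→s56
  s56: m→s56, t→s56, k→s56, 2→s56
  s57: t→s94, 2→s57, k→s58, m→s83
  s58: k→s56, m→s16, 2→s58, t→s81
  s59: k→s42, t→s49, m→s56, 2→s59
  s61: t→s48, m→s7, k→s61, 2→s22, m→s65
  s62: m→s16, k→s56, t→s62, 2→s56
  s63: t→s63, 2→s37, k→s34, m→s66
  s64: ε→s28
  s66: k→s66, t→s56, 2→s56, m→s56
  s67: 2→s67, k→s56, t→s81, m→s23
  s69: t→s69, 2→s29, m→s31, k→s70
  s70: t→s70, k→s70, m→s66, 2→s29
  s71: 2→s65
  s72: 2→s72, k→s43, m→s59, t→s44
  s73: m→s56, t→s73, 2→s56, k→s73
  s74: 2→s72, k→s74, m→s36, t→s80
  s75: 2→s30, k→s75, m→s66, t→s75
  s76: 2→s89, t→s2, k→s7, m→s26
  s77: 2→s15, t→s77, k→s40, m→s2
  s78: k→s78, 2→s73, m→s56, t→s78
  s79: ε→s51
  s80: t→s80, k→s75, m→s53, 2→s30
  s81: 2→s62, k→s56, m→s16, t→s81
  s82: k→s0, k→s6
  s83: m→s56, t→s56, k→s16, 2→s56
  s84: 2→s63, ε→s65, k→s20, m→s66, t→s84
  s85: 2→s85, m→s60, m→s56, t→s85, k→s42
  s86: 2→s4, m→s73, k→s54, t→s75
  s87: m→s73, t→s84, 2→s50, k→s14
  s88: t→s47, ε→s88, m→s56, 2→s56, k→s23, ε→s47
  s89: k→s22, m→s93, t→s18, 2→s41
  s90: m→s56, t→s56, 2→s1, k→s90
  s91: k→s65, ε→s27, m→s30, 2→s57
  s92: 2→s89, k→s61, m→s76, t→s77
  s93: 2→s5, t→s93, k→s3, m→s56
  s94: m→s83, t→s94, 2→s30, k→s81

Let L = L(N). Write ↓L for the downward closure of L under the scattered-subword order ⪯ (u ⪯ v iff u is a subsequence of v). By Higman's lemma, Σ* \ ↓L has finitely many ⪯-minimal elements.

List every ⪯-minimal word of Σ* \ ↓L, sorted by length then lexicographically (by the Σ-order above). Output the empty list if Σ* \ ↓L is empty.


|Q|=95, |F|=80, |δ|=362 (24 ε).
min D↑ (77 st, q0=0, F={23}): 0:m→1,k→2,2→3,t→4 1:m→5,k→6,2→3,t→7 2:m→6,k→2,2→8,t→9 3:m→10,k→8,2→11,t→12 4:m→7,k→13,2→14,t→4 5:m→15,k→13,2→16,t→5 6:m→13,k→6,2→8,t→17 7:m→5,k→13,2→14,t→7 8:m→18,k→8,2→19,t→20 9:m→17,k→21,2→22,t→9 10:m→23,k→18,2→24,t→10 11:m→24,k→19,2→25,t→26 12:m→27,k→28,2→26,t→12 13:m→15,k→13,2→29,t→21 14:m→10,k→29,2→30,t→12 15:m→15,k→15,2→23,t→15 16:m→31,k→29,2→32,t→33 17:m→21,k→21,2→22,t→17 18:m→23,k→18,2→34,t→35 19:m→34,k→19,2→36,t→37 20:m→38,k→39,2→40,t→20 21:m→15,k→21,2→22,t→21 22:m→31,k→22,2→23,t→40 23:m→23,k→23,2→23,t→23 24:m→23,k→34,2→41,t→24 25:m→41,k→42,2→25,t→43 26:m→44,k→45,2→43,t→26 27:m→23,k→27,2→44,t→23 28:m→46,k→28,2→45,t→39 29:m→31,k→29,2→47,t→39 30:m→24,k→47,2→48,t→26 31:m→23,k→31,2→23,t→31 32:m→31,k→47,2→49,t→50 33:m→46,k→28,2→50,t→33 34:m→23,k→34,2→51,t→52 35:m→23,k→35,2→31,t→35 36:m→51,k→42,2→36,t→53 37:m→54,k→55,2→56,t→37 38:m→23,k→38,2→46,t→23 39:m→46,k→39,2→40,t→39 40:m→46,k→40,2→23,t→40 41:m→23,k→57,2→41,t→41 42:m→57,k→23,2→42,t→58 43:m→59,k→60,2→43,t→43 44:m→23,k→44,2→59,t→23 45:m→46,k→45,2→61,t→55 46:m→23,k→46,2→23,t→23 47:m→31,k→47,2→62,t→55 48:m→41,k→63,2→48,t→43 49:m→64,k→63,2→49,t→65 50:m→46,k→45,2→65,t→50 51:m→23,k→57,2→51,t→66 52:m→23,k→52,2→64,t→52 53:m→67,k→68,2→56,t→53 54:m→23,k→54,2→69,t→23 55:m→46,k→55,2→56,t→55 56:m→69,k→70,2→23,t→56 57:m→23,k→23,2→57,t→71 58:m→72,k→23,2→70,t→58 59:m→23,k→73,2→59,t→23 60:m→74,k→23,2→60,t→68 61:m→69,k→60,2→61,t→75 62:m→64,k→63,2→62,t→75 63:m→76,k→23,2→63,t→68 64:m→23,k→76,2→23,t→64 65:m→69,k→60,2→65,t→65 66:m→23,k→71,2→64,t→66 67:m→23,k→72,2→69,t→23 68:m→74,k→23,2→70,t→68 69:m→23,k→74,2→23,t→23 70:m→74,k→23,2→23,t→70 71:m→23,k→23,2→76,t→71 72:m→23,k→23,2→74,t→23 73:m→23,k→23,2→73,t→23 74:m→23,k→23,2→23,t→23 75:m→69,k→68,2→56,t→75 76:m→23,k→23,2→23,t→76 [Hopcroft].
'2mm': N↓-sim [89, 77, 31, 2] end={s56,s60} ∉↓L; 3/3 single-dels accept.
'mmm2': run [89, 85, 60, 10, 1] end={s56} rej; 4/4 deletions ∈↓L.
'kt22': run [89, 65, 35, 12, 1] end={s56} — reject; 4/4 deletions ∈↓L.
'2tmt': N↓-sim [89, 77, 56, 15, 1] end={s56} ∉↓L; 4/4 single-dels accept.
'tkm2': |S_i|=[89, 76, 47, 9, 1] end={s56} — reject; 4/4 del acc.
'222kk': N↓-sim [89, 77, 58, 36, 16, 1] end={s56} ∉↓L; 5/5 single-dels accept.
6 minimals (antichain).

A = [2mm, mmm2, kt22, 2tmt, tkm2, 222kk].
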